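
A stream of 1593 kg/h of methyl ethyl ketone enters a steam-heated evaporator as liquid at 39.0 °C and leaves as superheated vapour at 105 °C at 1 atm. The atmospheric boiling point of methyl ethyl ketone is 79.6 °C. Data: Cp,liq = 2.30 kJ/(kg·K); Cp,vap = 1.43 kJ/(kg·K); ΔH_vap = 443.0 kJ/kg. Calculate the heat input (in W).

Q = 253000 W

liquid 39.0→79.6 °C: 93.38 kJ/kg
vaporisation at 79.6 °C: 443 kJ/kg
vapour 79.6→105 °C: 36.322 kJ/kg
Δh = 93.38 + 443 + 36.322 = 572.7 kJ/kg
Q = ṁ·Δh = 1593 kg/h × 572.7 kJ/kg = 912310 kJ/h
|Q| = 253.42 kW = 253420 W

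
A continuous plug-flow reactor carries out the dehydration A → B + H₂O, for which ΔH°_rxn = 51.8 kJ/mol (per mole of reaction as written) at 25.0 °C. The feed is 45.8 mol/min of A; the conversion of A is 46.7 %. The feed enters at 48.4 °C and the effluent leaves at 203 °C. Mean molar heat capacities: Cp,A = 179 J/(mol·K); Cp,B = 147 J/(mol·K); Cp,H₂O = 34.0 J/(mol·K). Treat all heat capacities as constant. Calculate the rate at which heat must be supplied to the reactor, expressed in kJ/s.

Q_in = 39.7 kJ/s

Extent of reaction ξ = 0.467 × 45.8 = 21.389 mol/min
Reaction term: ξ·ΔH°_rxn = 21.389 × 51.8 = 1107.9 kJ/min
Sensible, feed 48.4→25 °C: -191.84 kJ/min
Outlet flows (mol/min): A 24.411, B 21.389, H₂O 21.389
Sensible, products 25→203 °C: 1466.9 kJ/min
Q = ΔH = 2383 kJ/min = 39.716 kW
Heat supplied = 39.716 kJ/s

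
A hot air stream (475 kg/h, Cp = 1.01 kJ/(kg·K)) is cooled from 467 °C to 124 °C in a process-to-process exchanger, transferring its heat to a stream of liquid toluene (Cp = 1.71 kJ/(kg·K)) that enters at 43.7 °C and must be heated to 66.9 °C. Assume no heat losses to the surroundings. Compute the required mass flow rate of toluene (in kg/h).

ṁ_c = 4150 kg/h

Heat released by hot stream: Q = 475 × 1.01 × (467 − 124) = 164550 kJ/h
Energy balance on cold side (adiabatic exchanger): Q = ṁ_c·Cp_c·(T_c,out − T_c,in)
ṁ_c = 164550 / [1.71 × (66.9 − 43.7)] = 4147.9 kg/h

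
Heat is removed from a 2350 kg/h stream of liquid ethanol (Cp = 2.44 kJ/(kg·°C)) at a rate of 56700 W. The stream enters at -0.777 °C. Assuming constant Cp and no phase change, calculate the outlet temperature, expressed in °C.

Q = 56700 W = 204120 kJ/h
ΔT = Q/(ṁ·Cp) = 204120/(2350×2.44) = 35.598 K
T_out = -0.777 − 35.598 = -36.375 °C

T_out = -36.4 °C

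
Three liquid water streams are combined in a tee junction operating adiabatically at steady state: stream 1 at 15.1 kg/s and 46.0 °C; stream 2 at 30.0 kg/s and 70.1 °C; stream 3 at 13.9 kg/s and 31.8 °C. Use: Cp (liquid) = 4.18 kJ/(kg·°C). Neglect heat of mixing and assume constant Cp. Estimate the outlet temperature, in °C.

T_out = 54.9 °C

Adiabatic, steady state ⇒ Σ ṁᵢCp,ᵢ(T_out − Tᵢ) = 0
T_out = Σ ṁᵢCp,ᵢTᵢ / Σ ṁᵢCp,ᵢ
      = 13542 / 246.62 = 54.909 °C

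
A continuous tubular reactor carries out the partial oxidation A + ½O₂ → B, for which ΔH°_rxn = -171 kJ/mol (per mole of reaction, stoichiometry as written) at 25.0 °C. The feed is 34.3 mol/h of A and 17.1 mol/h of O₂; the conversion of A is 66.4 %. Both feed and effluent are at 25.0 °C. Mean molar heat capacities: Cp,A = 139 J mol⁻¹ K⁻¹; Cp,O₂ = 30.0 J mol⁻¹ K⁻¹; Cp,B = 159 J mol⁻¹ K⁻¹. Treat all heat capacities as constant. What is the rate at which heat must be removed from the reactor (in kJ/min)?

Extent of reaction ξ = 0.664 × 34.3 = 22.775 mol/h
Reaction term: ξ·ΔH°_rxn = 22.775 × -171 = -3894.6 kJ/h
Q = ΔH = -3894.6 kJ/h = -1.0818 kW
Heat removed = 64.909 kJ/min

Q_out = 64.9 kJ/min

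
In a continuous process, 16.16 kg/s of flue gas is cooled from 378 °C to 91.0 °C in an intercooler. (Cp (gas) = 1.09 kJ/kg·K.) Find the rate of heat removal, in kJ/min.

Q = ṁ·Cp·ΔT = 16.16 × 1.09 × (91.0 − 378) = -5055.3 kJ/s
Cooling duty = 303320 kJ/min

Q_c = 303000 kJ/min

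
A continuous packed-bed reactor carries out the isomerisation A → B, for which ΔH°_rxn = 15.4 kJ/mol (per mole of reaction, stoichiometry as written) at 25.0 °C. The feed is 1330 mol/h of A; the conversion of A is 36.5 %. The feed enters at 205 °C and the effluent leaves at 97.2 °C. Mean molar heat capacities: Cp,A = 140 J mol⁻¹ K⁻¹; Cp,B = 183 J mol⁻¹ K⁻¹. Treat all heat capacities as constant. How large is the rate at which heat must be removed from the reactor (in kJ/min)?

Q_out = 185 kJ/min

Extent of reaction ξ = 0.365 × 1330 = 485.45 mol/h
Reaction term: ξ·ΔH°_rxn = 485.45 × 15.4 = 7475.9 kJ/h
Sensible, feed 205→25 °C: -33516 kJ/h
Outlet flows (mol/h): A 844.55, B 485.45
Sensible, products 25→97.2 °C: 14951 kJ/h
Q = ΔH = -11089 kJ/h = -3.0804 kW
Heat removed = 184.82 kJ/min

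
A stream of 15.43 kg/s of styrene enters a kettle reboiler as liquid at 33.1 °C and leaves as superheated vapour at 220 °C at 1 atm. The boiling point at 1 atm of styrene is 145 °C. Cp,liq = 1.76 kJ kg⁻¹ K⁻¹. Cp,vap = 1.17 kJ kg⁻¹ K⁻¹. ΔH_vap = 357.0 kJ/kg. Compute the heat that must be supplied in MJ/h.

Q = 35600 MJ/h

liquid 33.1→145 °C: 196.94 kJ/kg
vaporisation at 145 °C: 357 kJ/kg
vapour 145→220 °C: 87.75 kJ/kg
Δh = 196.94 + 357 + 87.75 = 641.69 kJ/kg
Q = ṁ·Δh = 15.43 kg/s × 641.69 kJ/kg = 9901.3 kJ/s
|Q| = 9901.3 kW = 35645 MJ/h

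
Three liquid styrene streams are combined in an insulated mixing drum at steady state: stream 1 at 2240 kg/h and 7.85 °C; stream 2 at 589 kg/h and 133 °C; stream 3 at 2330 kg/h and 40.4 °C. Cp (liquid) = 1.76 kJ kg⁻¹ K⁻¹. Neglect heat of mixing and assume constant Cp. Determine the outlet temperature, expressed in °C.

Adiabatic, steady state ⇒ Σ ṁᵢCp,ᵢ(T_out − Tᵢ) = 0
Σ ṁᵢCp,ᵢTᵢ = 2240×1.76×7.85 + 589×1.76×133 + 2330×1.76×40.4 = 334490
Σ ṁᵢCp,ᵢ = 2240×1.76 + 589×1.76 + 2330×1.76 = 9079.8
T_out = 334490 / 9079.8 = 36.839 °C

T_out = 36.8 °C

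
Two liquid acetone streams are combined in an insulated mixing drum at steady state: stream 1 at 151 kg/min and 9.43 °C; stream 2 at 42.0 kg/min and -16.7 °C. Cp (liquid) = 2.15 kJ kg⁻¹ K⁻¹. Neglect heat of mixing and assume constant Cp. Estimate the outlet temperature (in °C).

Energy balance with Q = 0: Σ ṁᵢCp,ᵢ(T_out − Tᵢ) = 0
T_out = Σ ṁᵢCp,ᵢTᵢ / Σ ṁᵢCp,ᵢ
      = 1553.4 / 414.95 = 3.7437 °C

T_out = 3.74 °C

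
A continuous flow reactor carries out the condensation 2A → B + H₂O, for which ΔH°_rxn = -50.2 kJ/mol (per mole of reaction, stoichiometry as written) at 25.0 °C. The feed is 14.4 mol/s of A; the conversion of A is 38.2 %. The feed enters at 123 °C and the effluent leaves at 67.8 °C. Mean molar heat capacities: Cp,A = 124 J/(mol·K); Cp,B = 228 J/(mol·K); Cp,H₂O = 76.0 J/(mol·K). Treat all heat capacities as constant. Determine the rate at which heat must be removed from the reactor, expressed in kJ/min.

Extent of reaction ξ = 0.382 × 14.4 / 2 = 2.7504 mol/s
Reaction term: ξ·ΔH°_rxn = 2.7504 × -50.2 = -138.07 kJ/s
Sensible, feed 123→25 °C: -174.99 kJ/s
Outlet flows (mol/s): A 8.8992, B 2.7504, H₂O 2.7504
Sensible, products 25→67.8 °C: 83.016 kJ/s
Q = ΔH = -230.04 kJ/s = -230.04 kW
Heat removed = 13803 kJ/min

Q_out = 13800 kJ/min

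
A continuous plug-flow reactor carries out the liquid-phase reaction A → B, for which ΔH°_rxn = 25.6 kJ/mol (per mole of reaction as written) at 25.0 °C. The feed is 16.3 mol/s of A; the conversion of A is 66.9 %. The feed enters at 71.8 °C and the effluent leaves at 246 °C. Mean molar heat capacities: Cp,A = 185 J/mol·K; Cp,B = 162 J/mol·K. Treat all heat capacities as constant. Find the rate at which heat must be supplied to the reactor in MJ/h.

Extent of reaction ξ = 0.669 × 16.3 = 10.905 mol/s
Reaction term: ξ·ΔH°_rxn = 10.905 × 25.6 = 279.16 kJ/s
Sensible, feed 71.8→25 °C: -141.13 kJ/s
Outlet flows (mol/s): A 5.3953, B 10.905
Sensible, products 25→246 °C: 611 kJ/s
Q = ΔH = 749.03 kJ/s = 749.03 kW
Heat supplied = 2696.5 MJ/h

Q_in = 2700 MJ/h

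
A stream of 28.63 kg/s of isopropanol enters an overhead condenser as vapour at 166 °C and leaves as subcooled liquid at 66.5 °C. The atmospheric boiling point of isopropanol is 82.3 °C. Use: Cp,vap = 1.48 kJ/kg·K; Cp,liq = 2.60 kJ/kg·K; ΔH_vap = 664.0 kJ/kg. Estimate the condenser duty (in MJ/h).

Q_c = 85400 MJ/h

vapour 166→82.3 °C: -123.88 kJ/kg
condensation at 82.3 °C: -664 kJ/kg
liquid 82.3→66.5 °C: -41.08 kJ/kg
Δh = -123.88 + -664 + -41.08 = -828.96 kJ/kg
Q = ṁ·Δh = 28.63 kg/s × -828.96 kJ/kg = -23733 kJ/s
|Q| = 23733 kW = 85439 MJ/h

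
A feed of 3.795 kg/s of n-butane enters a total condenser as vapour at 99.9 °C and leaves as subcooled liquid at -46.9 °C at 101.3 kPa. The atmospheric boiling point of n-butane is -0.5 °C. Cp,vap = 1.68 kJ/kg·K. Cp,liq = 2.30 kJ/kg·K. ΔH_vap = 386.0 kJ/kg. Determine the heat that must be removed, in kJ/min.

vapour 99.9→-0.5 °C: -168.67 kJ/kg
condensation at -0.5 °C: -386 kJ/kg
liquid -0.5→-46.9 °C: -106.72 kJ/kg
Δh = -168.67 + -386 + -106.72 = -661.39 kJ/kg
Q = ṁ·Δh = 3.795 kg/s × -661.39 kJ/kg = -2510 kJ/s
|Q| = 2510 kW = 150600 kJ/min

Q_c = 151000 kJ/min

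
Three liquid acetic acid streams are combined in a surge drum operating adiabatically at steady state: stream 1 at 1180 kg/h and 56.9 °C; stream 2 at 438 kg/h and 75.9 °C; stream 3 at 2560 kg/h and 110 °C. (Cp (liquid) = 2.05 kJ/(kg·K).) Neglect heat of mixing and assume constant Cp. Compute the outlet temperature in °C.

T_out = 91.4 °C

Adiabatic, steady state ⇒ Σ ṁᵢCp,ᵢ(T_out − Tᵢ) = 0
T_out = Σ ṁᵢCp,ᵢTᵢ / Σ ṁᵢCp,ᵢ
      = 783070 / 8564.9 = 91.428 °C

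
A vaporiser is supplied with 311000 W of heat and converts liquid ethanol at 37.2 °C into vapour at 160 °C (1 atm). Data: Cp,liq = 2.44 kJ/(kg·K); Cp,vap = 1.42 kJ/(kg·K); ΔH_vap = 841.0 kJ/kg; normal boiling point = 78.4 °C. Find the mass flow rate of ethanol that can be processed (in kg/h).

ṁ = 1060 kg/h

Δh = 2.44×(78.4−37.2) + 841.0 + 1.42×(160−78.4) = 1057.4 kJ/kg
Q = 311000 W = 311 kJ/s = 1.1196e+06 kJ/h
ṁ = Q/Δh = 1.1196e+06 / 1057.4 = 1058.8 kg/h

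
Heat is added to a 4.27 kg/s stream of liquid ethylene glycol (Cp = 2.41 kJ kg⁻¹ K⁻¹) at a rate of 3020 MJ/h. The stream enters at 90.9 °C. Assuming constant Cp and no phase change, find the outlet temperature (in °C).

T_out = 172 °C

Q = 3020 MJ/h = 838.89 kJ/s
ΔT = Q/(ṁ·Cp) = 838.89/(4.27×2.41) = 81.519 K
T_out = 90.9 + 81.519 = 172.42 °C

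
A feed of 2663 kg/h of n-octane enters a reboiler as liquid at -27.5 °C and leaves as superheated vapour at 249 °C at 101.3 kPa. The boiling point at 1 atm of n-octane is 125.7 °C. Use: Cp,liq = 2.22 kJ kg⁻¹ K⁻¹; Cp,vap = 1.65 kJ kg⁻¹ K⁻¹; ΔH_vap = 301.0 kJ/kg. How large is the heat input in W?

Q = 625000 W

liquid -27.5→125.7 °C: 340.1 kJ/kg
vaporisation at 125.7 °C: 301 kJ/kg
vapour 125.7→249 °C: 203.44 kJ/kg
Δh = 340.1 + 301 + 203.44 = 844.55 kJ/kg
Q = ṁ·Δh = 2663 kg/h × 844.55 kJ/kg = 2.249e+06 kJ/h
|Q| = 624.73 kW = 624730 W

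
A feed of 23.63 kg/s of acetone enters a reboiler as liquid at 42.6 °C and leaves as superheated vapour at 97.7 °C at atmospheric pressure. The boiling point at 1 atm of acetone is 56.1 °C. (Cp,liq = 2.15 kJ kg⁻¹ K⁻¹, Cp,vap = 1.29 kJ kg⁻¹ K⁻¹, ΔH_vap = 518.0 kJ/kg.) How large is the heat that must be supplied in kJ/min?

Q = 852000 kJ/min

liquid 42.6→56.1 °C: 29.025 kJ/kg
vaporisation at 56.1 °C: 518 kJ/kg
vapour 56.1→97.7 °C: 53.664 kJ/kg
Δh = 29.025 + 518 + 53.664 = 600.69 kJ/kg
Q = ṁ·Δh = 23.63 kg/s × 600.69 kJ/kg = 14194 kJ/s
|Q| = 14194 kW = 851660 kJ/min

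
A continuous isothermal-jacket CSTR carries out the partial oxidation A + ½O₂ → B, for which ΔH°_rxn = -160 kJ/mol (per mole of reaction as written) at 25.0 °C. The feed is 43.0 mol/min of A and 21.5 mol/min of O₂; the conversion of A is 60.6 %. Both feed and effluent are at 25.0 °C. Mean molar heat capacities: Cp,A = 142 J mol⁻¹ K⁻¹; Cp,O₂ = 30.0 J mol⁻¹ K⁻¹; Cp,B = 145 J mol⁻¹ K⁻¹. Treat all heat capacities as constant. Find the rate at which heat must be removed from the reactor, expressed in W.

Extent of reaction ξ = 0.606 × 43.0 = 26.058 mol/min
Reaction term: ξ·ΔH°_rxn = 26.058 × -160 = -4169.3 kJ/min
Q = ΔH = -4169.3 kJ/min = -69.488 kW
Heat removed = 69488 W

Q_out = 69500 W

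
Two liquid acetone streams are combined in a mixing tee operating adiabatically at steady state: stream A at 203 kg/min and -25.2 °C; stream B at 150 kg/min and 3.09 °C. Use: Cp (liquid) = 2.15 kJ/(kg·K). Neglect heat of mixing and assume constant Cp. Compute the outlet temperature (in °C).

No heat crosses the boundary, so H_out = H_in.
T_out = Σ ṁᵢCp,ᵢTᵢ / Σ ṁᵢCp,ᵢ
      = -10002 / 758.95 = -13.179 °C

T_out = -13.2 °C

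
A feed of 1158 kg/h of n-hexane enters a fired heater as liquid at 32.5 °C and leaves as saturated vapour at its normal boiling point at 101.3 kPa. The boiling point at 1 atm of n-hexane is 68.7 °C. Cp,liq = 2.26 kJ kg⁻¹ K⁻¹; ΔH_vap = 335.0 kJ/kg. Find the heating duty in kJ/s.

Q = 134 kJ/s

liquid 32.5→68.7 °C: 81.812 kJ/kg
vaporisation at 68.7 °C: 335 kJ/kg
Δh = 81.812 + 335 = 416.81 kJ/kg
Q = ṁ·Δh = 1158 kg/h × 416.81 kJ/kg = 482670 kJ/h
|Q| = 134.07 kW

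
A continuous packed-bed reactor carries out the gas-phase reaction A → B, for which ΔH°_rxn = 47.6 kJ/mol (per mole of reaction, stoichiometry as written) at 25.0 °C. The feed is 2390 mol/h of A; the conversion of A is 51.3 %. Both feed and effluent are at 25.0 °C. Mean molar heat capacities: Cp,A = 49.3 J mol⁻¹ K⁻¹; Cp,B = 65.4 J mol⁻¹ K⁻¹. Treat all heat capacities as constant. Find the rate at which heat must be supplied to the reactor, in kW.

Q_in = 16.2 kW

Extent of reaction ξ = 0.513 × 2390 = 1226.1 mol/h
Reaction term: ξ·ΔH°_rxn = 1226.1 × 47.6 = 58361 kJ/h
Q = ΔH = 58361 kJ/h = 16.211 kW
Heat supplied = 16.211 kW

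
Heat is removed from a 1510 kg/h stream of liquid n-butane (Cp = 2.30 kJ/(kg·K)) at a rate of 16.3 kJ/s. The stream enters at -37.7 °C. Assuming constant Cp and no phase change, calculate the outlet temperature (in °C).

T_out = -54.6 °C

Q = 16.3 kJ/s = 58680 kJ/h
ΔT = Q/(ṁ·Cp) = 58680/(1510×2.30) = 16.896 K
T_out = -37.7 − 16.896 = -54.596 °C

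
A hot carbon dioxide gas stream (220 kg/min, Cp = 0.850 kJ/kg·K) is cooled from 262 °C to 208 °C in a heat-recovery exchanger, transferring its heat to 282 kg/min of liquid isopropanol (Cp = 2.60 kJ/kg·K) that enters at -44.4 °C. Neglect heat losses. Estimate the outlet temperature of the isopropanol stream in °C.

T_c,out = -30.6 °C

Heat released by hot stream: Q = 220 × 0.850 × (262 − 208) = 10098 kJ/min
Energy balance on cold side (adiabatic exchanger): Q = ṁ_c·Cp_c·(T_c,out − T_c,in)
T_c,out = -44.4 + 10098/(282 × 2.60) = -30.627 °C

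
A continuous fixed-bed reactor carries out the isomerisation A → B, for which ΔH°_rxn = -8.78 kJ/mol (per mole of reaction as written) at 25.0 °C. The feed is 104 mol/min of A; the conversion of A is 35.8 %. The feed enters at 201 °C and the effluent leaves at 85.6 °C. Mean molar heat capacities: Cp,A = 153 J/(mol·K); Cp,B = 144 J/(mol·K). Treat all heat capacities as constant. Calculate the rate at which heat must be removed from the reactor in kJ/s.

Extent of reaction ξ = 0.358 × 104 = 37.232 mol/min
Reaction term: ξ·ΔH°_rxn = 37.232 × -8.78 = -326.9 kJ/min
Sensible, feed 201→25 °C: -2800.5 kJ/min
Outlet flows (mol/min): A 66.768, B 37.232
Sensible, products 25→85.6 °C: 943.96 kJ/min
Q = ΔH = -2183.4 kJ/min = -36.391 kW
Heat removed = 36.391 kJ/s

Q_out = 36.4 kJ/s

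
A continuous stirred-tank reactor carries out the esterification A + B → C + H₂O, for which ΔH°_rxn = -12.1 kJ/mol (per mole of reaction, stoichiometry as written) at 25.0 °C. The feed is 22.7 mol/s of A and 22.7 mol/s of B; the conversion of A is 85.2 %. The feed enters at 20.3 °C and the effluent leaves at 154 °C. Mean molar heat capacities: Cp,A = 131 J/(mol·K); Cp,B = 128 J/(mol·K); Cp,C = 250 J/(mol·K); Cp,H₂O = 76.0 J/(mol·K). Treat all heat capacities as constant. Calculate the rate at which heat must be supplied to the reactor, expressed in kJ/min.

Q_in = 43200 kJ/min

Extent of reaction ξ = 0.852 × 22.7 = 19.34 mol/s
Reaction term: ξ·ΔH°_rxn = 19.34 × -12.1 = -234.02 kJ/s
Sensible, feed 20.3→25 °C: 27.633 kJ/s
Outlet flows (mol/s): A 3.3596, B 3.3596, C 19.34, H₂O 19.34
Sensible, products 25→154 °C: 925.59 kJ/s
Q = ΔH = 719.2 kJ/s = 719.2 kW
Heat supplied = 43152 kJ/min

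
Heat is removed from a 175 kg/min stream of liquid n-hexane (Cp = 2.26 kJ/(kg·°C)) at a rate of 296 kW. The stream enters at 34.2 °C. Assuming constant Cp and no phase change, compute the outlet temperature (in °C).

T_out = -10.7 °C

Q = 296 kW = 17760 kJ/min
ΔT = Q/(ṁ·Cp) = 17760/(175×2.26) = 44.905 K
T_out = 34.2 − 44.905 = -10.705 °C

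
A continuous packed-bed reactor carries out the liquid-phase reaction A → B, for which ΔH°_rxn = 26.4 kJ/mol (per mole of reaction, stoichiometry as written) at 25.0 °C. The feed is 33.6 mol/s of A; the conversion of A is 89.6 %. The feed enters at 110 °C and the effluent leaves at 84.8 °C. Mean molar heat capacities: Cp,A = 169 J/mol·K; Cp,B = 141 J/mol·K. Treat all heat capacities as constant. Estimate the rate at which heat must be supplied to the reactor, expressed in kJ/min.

Extent of reaction ξ = 0.896 × 33.6 = 30.106 mol/s
Reaction term: ξ·ΔH°_rxn = 30.106 × 26.4 = 794.79 kJ/s
Sensible, feed 110→25 °C: -482.66 kJ/s
Outlet flows (mol/s): A 3.4944, B 30.106
Sensible, products 25→84.8 °C: 289.16 kJ/s
Q = ΔH = 601.28 kJ/s = 601.28 kW
Heat supplied = 36077 kJ/min

Q_in = 36100 kJ/min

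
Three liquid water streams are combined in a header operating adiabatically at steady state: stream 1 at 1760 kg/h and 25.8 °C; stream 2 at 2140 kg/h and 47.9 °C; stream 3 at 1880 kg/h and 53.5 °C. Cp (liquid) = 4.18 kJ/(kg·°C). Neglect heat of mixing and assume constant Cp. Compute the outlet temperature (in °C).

No heat crosses the boundary, so H_out = H_in.
Σ ṁᵢCp,ᵢTᵢ = 1760×4.18×25.8 + 2140×4.18×47.9 + 1880×4.18×53.5 = 1.0387e+06
Σ ṁᵢCp,ᵢ = 1760×4.18 + 2140×4.18 + 1880×4.18 = 24160
T_out = 1.0387e+06 / 24160 = 42.992 °C

T_out = 43.0 °C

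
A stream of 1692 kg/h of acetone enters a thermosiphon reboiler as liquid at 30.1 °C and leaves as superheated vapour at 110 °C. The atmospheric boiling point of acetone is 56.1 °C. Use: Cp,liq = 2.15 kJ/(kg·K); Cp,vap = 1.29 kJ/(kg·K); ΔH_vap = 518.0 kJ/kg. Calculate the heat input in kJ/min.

liquid 30.1→56.1 °C: 55.9 kJ/kg
vaporisation at 56.1 °C: 518 kJ/kg
vapour 56.1→110 °C: 69.531 kJ/kg
Δh = 55.9 + 518 + 69.531 = 643.43 kJ/kg
Q = ṁ·Δh = 1692 kg/h × 643.43 kJ/kg = 1.0887e+06 kJ/h
|Q| = 302.41 kW = 18145 kJ/min

Q = 18100 kJ/min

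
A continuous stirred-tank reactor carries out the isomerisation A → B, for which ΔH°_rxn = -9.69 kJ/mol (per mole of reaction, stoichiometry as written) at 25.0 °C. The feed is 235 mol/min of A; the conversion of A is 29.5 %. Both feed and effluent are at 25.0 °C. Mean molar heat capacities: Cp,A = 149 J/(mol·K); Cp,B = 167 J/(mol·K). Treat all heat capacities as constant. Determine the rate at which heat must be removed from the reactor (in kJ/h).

Q_out = 40300 kJ/h

Extent of reaction ξ = 0.295 × 235 = 69.325 mol/min
Reaction term: ξ·ΔH°_rxn = 69.325 × -9.69 = -671.76 kJ/min
Q = ΔH = -671.76 kJ/min = -11.196 kW
Heat removed = 40306 kJ/h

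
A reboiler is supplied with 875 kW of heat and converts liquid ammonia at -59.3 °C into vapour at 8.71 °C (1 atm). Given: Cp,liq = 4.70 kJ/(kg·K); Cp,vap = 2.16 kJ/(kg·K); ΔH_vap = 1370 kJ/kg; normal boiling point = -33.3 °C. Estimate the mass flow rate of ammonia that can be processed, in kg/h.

Δh = 4.70×(-33.3−-59.3) + 1370 + 2.16×(8.71−-33.3) = 1582.9 kJ/kg
Q = 875 kW = 875 kJ/s = 3.15e+06 kJ/h
ṁ = Q/Δh = 3.15e+06 / 1582.9 = 1990 kg/h

ṁ = 1990 kg/h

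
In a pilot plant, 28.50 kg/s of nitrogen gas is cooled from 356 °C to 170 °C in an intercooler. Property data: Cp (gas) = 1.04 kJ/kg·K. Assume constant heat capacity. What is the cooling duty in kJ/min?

Q = ṁ·Cp·ΔT = 28.50 × 1.04 × (170 − 356) = -5513 kJ/s
Cooling duty = 330780 kJ/min

Q_c = 331000 kJ/min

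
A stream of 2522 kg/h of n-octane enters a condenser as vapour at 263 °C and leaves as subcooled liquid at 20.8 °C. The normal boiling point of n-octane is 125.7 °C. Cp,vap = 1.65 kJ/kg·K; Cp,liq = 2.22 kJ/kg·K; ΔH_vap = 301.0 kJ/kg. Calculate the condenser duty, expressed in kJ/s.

Q_c = 533 kJ/s

vapour 263→125.7 °C: -226.55 kJ/kg
condensation at 125.7 °C: -301 kJ/kg
liquid 125.7→20.8 °C: -232.88 kJ/kg
Δh = -226.55 + -301 + -232.88 = -760.42 kJ/kg
Q = ṁ·Δh = 2522 kg/h × -760.42 kJ/kg = -1.9178e+06 kJ/h
|Q| = 532.72 kW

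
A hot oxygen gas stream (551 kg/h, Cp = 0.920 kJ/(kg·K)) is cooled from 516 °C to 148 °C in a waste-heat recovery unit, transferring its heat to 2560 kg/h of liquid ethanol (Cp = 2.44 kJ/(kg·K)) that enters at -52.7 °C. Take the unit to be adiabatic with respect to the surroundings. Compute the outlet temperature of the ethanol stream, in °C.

Heat released by hot stream: Q = 551 × 0.920 × (516 − 148) = 186550 kJ/h
Energy balance on cold side (adiabatic exchanger): Q = ṁ_c·Cp_c·(T_c,out − T_c,in)
T_c,out = -52.7 + 186550/(2560 × 2.44) = -22.835 °C

T_c,out = -22.8 °C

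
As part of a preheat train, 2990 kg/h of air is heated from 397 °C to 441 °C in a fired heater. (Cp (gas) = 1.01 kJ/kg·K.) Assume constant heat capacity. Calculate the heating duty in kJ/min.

Q = 2210 kJ/min

Q = ṁ·Cp·ΔT = 2990 × 1.01 × (441 − 397) = 132880 kJ/h
Converting: 132880 / 3600 s = 36.91 kW
Heating duty = 2214.6 kJ/min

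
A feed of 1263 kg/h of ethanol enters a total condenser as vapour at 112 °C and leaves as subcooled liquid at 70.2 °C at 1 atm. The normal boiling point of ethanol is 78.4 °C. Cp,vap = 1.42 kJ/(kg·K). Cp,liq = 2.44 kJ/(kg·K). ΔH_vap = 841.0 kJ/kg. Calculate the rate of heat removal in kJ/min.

vapour 112→78.4 °C: -47.712 kJ/kg
condensation at 78.4 °C: -841 kJ/kg
liquid 78.4→70.2 °C: -20.008 kJ/kg
Δh = -47.712 + -841 + -20.008 = -908.72 kJ/kg
Q = ṁ·Δh = 1263 kg/h × -908.72 kJ/kg = -1.1477e+06 kJ/h
|Q| = 318.81 kW = 19129 kJ/min

Q_c = 19100 kJ/min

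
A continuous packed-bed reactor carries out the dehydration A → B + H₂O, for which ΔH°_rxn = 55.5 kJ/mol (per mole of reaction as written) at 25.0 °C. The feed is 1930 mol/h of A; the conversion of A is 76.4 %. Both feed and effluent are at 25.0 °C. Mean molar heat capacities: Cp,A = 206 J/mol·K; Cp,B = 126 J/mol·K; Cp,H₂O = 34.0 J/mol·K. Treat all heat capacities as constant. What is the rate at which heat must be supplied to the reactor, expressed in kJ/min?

Extent of reaction ξ = 0.764 × 1930 = 1474.5 mol/h
Reaction term: ξ·ΔH°_rxn = 1474.5 × 55.5 = 81836 kJ/h
Q = ΔH = 81836 kJ/h = 22.732 kW
Heat supplied = 1363.9 kJ/min

Q_in = 1360 kJ/min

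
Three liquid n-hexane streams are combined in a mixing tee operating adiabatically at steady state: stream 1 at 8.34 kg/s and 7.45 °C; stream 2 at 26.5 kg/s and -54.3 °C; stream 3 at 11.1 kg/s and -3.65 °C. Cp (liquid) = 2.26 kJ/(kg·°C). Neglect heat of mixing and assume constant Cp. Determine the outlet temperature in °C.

T_out = -30.9 °C

No heat crosses the boundary, so H_out = H_in.
Σ ṁᵢCp,ᵢTᵢ = 8.34×2.26×7.45 + 26.5×2.26×-54.3 + 11.1×2.26×-3.65 = -3203.2
Σ ṁᵢCp,ᵢ = 8.34×2.26 + 26.5×2.26 + 11.1×2.26 = 103.82
T_out = -3203.2 / 103.82 = -30.852 °C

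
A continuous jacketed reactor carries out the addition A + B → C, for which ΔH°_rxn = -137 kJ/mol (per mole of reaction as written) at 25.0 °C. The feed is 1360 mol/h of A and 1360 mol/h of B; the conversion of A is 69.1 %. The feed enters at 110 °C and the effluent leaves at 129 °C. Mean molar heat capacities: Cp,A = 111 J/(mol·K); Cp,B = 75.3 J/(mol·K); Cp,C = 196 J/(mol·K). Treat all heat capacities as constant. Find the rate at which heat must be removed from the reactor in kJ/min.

Q_out = 2050 kJ/min

Extent of reaction ξ = 0.691 × 1360 = 939.76 mol/h
Reaction term: ξ·ΔH°_rxn = 939.76 × -137 = -128750 kJ/h
Sensible, feed 110→25 °C: -21536 kJ/h
Outlet flows (mol/h): A 420.24, B 420.24, C 939.76
Sensible, products 25→129 °C: 27298 kJ/h
Q = ΔH = -122990 kJ/h = -34.163 kW
Heat removed = 2049.8 kJ/min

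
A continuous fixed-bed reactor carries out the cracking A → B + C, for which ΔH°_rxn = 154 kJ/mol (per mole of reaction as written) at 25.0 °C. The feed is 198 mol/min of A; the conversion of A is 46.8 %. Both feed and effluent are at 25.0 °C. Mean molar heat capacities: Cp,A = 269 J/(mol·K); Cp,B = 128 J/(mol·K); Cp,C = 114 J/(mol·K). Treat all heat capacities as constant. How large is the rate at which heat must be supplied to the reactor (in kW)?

Q_in = 238 kW

Extent of reaction ξ = 0.468 × 198 = 92.664 mol/min
Reaction term: ξ·ΔH°_rxn = 92.664 × 154 = 14270 kJ/min
Q = ΔH = 14270 kJ/min = 237.84 kW
Heat supplied = 237.84 kW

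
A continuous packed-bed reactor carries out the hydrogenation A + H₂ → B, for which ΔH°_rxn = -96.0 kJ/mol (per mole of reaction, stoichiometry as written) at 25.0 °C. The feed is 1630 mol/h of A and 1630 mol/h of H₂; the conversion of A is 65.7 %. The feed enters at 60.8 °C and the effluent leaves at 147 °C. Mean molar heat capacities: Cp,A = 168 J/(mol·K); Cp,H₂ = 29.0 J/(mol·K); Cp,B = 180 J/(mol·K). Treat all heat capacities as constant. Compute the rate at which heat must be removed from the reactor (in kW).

Extent of reaction ξ = 0.657 × 1630 = 1070.9 mol/h
Reaction term: ξ·ΔH°_rxn = 1070.9 × -96.0 = -102810 kJ/h
Sensible, feed 60.8→25 °C: -11496 kJ/h
Outlet flows (mol/h): A 559.09, H₂ 559.09, B 1070.9
Sensible, products 25→147 °C: 36954 kJ/h
Q = ΔH = -77349 kJ/h = -21.486 kW
Heat removed = 21.486 kW

Q_out = 21.5 kW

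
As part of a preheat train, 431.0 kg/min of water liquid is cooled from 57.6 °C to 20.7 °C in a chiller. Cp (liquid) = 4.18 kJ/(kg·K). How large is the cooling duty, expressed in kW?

Q = ṁ·Cp·ΔT = 431.0 × 4.18 × (20.7 − 57.6) = -66478 kJ/min
Converting: 66478 / 60 s = 1108 kW

Q_c = 1110 kW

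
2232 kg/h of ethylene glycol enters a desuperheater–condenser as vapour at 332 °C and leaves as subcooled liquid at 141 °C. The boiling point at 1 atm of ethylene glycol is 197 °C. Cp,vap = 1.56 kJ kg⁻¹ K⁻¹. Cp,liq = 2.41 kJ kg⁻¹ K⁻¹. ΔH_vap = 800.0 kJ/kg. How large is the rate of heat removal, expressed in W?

Q_c = 710000 W

vapour 332→197 °C: -210.6 kJ/kg
condensation at 197 °C: -800 kJ/kg
liquid 197→141 °C: -134.96 kJ/kg
Δh = -210.6 + -800 + -134.96 = -1145.6 kJ/kg
Q = ṁ·Δh = 2232 kg/h × -1145.6 kJ/kg = -2.5569e+06 kJ/h
|Q| = 710.25 kW = 710250 W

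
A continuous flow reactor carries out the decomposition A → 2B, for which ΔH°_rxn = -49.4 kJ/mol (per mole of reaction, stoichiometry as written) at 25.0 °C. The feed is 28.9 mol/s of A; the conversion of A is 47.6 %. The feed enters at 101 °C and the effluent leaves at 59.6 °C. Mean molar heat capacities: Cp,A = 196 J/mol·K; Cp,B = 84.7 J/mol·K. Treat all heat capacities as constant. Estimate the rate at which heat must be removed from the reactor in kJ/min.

Extent of reaction ξ = 0.476 × 28.9 = 13.756 mol/s
Reaction term: ξ·ΔH°_rxn = 13.756 × -49.4 = -679.57 kJ/s
Sensible, feed 101→25 °C: -430.49 kJ/s
Outlet flows (mol/s): A 15.144, B 27.513
Sensible, products 25→59.6 °C: 183.33 kJ/s
Q = ΔH = -926.73 kJ/s = -926.73 kW
Heat removed = 55604 kJ/min

Q_out = 55600 kJ/min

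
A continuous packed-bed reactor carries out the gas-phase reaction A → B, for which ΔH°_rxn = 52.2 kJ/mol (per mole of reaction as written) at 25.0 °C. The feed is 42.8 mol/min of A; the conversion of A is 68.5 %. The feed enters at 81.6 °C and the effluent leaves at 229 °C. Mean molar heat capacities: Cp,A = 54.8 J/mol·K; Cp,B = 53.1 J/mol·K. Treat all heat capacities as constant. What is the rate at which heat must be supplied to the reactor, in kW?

Q_in = 31.1 kW

Extent of reaction ξ = 0.685 × 42.8 = 29.318 mol/min
Reaction term: ξ·ΔH°_rxn = 29.318 × 52.2 = 1530.4 kJ/min
Sensible, feed 81.6→25 °C: -132.75 kJ/min
Outlet flows (mol/min): A 13.482, B 29.318
Sensible, products 25→229 °C: 468.3 kJ/min
Q = ΔH = 1865.9 kJ/min = 31.099 kW
Heat supplied = 31.099 kW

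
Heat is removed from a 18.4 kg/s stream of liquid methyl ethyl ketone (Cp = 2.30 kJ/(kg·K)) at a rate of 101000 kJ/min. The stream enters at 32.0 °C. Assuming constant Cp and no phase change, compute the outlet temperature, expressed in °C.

Q = 101000 kJ/min = 1683.3 kJ/s
ΔT = Q/(ṁ·Cp) = 1683.3/(18.4×2.30) = 39.776 K
T_out = 32.0 − 39.776 = -7.7763 °C

T_out = -7.78 °C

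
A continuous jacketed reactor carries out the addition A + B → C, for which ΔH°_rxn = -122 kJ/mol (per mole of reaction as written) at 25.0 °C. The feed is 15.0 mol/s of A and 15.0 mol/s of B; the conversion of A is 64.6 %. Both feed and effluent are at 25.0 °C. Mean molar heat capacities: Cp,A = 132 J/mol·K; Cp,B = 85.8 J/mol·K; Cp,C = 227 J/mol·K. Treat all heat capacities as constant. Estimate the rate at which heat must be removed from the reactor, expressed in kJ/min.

Q_out = 70900 kJ/min

Extent of reaction ξ = 0.646 × 15.0 = 9.69 mol/s
Reaction term: ξ·ΔH°_rxn = 9.69 × -122 = -1182.2 kJ/s
Q = ΔH = -1182.2 kJ/s = -1182.2 kW
Heat removed = 70931 kJ/min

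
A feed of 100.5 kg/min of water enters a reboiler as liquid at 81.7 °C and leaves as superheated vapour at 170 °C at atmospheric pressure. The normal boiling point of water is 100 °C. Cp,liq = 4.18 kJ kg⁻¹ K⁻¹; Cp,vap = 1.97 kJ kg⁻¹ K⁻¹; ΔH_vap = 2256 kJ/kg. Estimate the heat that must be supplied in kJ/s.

Q = 4140 kJ/s

liquid 81.7→100 °C: 76.494 kJ/kg
vaporisation at 100 °C: 2256 kJ/kg
vapour 100→170 °C: 137.9 kJ/kg
Δh = 76.494 + 2256 + 137.9 = 2470.4 kJ/kg
Q = ṁ·Δh = 100.5 kg/min × 2470.4 kJ/kg = 248270 kJ/min
|Q| = 4137.9 kW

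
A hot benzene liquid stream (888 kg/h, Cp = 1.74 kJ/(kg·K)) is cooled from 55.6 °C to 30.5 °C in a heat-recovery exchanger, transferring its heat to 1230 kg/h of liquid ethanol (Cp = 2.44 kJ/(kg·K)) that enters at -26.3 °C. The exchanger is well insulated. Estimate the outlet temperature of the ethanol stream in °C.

T_c,out = -13.4 °C

Heat released by hot stream: Q = 888 × 1.74 × (55.6 − 30.5) = 38783 kJ/h
Energy balance on cold side (adiabatic exchanger): Q = ṁ_c·Cp_c·(T_c,out − T_c,in)
T_c,out = -26.3 + 38783/(1230 × 2.44) = -13.378 °C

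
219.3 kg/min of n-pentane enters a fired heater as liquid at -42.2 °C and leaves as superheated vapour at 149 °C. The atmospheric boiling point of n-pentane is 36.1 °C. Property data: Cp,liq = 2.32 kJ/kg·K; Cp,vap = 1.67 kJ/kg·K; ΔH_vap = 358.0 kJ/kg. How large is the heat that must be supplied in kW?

liquid -42.2→36.1 °C: 181.66 kJ/kg
vaporisation at 36.1 °C: 358 kJ/kg
vapour 36.1→149 °C: 188.54 kJ/kg
Δh = 181.66 + 358 + 188.54 = 728.2 kJ/kg
Q = ṁ·Δh = 219.3 kg/min × 728.2 kJ/kg = 159690 kJ/min
|Q| = 2661.6 kW

Q = 2660 kW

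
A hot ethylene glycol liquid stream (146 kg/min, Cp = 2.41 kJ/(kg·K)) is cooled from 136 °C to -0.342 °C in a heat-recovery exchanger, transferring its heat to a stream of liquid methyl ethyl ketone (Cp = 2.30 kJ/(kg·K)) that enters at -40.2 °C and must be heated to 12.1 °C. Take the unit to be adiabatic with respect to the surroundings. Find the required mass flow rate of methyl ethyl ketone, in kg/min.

Heat released by hot stream: Q = 146 × 2.41 × (136 − -0.342) = 47973 kJ/min
Energy balance on cold side (adiabatic exchanger): Q = ṁ_c·Cp_c·(T_c,out − T_c,in)
ṁ_c = 47973 / [2.30 × (12.1 − -40.2)] = 398.81 kg/min

ṁ_c = 399 kg/min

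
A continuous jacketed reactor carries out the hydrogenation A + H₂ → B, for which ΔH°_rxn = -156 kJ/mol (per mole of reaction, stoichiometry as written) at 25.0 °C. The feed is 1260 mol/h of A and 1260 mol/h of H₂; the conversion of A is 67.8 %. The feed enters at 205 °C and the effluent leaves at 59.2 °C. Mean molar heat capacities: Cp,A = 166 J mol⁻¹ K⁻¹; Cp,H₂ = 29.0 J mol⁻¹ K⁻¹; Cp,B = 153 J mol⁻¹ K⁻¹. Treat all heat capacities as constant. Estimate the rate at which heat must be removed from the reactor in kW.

Q_out = 47.3 kW

Extent of reaction ξ = 0.678 × 1260 = 854.28 mol/h
Reaction term: ξ·ΔH°_rxn = 854.28 × -156 = -133270 kJ/h
Sensible, feed 205→25 °C: -44226 kJ/h
Outlet flows (mol/h): A 405.72, H₂ 405.72, B 854.28
Sensible, products 25→59.2 °C: 7175.9 kJ/h
Q = ΔH = -170320 kJ/h = -47.311 kW
Heat removed = 47.311 kW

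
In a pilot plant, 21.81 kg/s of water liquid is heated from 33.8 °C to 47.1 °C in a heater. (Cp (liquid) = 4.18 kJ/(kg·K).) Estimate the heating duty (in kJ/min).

Q = 72800 kJ/min

Q = ṁ·Cp·ΔT = 21.81 × 4.18 × (47.1 − 33.8) = 1212.5 kJ/s
Heating duty = 72750 kJ/min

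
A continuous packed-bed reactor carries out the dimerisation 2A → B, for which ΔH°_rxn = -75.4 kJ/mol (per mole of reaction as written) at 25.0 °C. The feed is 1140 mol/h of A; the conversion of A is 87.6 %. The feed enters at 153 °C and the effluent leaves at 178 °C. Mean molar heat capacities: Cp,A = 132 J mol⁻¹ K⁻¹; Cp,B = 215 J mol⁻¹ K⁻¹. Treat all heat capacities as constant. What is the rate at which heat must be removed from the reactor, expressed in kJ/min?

Q_out = 627 kJ/min

Extent of reaction ξ = 0.876 × 1140 / 2 = 499.32 mol/h
Reaction term: ξ·ΔH°_rxn = 499.32 × -75.4 = -37649 kJ/h
Sensible, feed 153→25 °C: -19261 kJ/h
Outlet flows (mol/h): A 141.36, B 499.32
Sensible, products 25→178 °C: 19280 kJ/h
Q = ΔH = -37630 kJ/h = -10.453 kW
Heat removed = 627.17 kJ/min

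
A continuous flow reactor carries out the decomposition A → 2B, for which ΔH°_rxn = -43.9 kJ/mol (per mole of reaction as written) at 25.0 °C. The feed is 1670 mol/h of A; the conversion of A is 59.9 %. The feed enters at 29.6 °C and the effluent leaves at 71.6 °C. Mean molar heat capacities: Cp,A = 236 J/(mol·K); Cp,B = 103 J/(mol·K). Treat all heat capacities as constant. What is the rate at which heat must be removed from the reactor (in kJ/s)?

Extent of reaction ξ = 0.599 × 1670 = 1000.3 mol/h
Reaction term: ξ·ΔH°_rxn = 1000.3 × -43.9 = -43914 kJ/h
Sensible, feed 29.6→25 °C: -1813 kJ/h
Outlet flows (mol/h): A 669.67, B 2000.7
Sensible, products 25→71.6 °C: 16968 kJ/h
Q = ΔH = -28760 kJ/h = -7.9889 kW
Heat removed = 7.9889 kJ/s

Q_out = 7.99 kJ/s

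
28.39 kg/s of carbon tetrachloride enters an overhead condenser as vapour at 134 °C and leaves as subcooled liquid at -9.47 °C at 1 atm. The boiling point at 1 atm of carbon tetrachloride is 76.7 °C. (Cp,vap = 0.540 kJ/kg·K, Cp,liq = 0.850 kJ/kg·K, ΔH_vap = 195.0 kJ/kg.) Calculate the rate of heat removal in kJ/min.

vapour 134→76.7 °C: -30.942 kJ/kg
condensation at 76.7 °C: -195 kJ/kg
liquid 76.7→-9.47 °C: -73.245 kJ/kg
Δh = -30.942 + -195 + -73.245 = -299.19 kJ/kg
Q = ṁ·Δh = 28.39 kg/s × -299.19 kJ/kg = -8493.9 kJ/s
|Q| = 8493.9 kW = 509630 kJ/min

Q_c = 510000 kJ/min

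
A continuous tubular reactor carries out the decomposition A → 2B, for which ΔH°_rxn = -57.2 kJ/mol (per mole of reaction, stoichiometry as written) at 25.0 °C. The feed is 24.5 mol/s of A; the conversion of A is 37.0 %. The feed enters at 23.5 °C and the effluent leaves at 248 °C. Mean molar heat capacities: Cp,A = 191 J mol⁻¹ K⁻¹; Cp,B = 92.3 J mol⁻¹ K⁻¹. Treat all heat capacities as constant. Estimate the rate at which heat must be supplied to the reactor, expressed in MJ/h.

Extent of reaction ξ = 0.370 × 24.5 = 9.065 mol/s
Reaction term: ξ·ΔH°_rxn = 9.065 × -57.2 = -518.52 kJ/s
Sensible, feed 23.5→25 °C: 7.0193 kJ/s
Outlet flows (mol/s): A 15.435, B 18.13
Sensible, products 25→248 °C: 1030.6 kJ/s
Q = ΔH = 519.09 kJ/s = 519.09 kW
Heat supplied = 1868.7 MJ/h

Q_in = 1870 MJ/h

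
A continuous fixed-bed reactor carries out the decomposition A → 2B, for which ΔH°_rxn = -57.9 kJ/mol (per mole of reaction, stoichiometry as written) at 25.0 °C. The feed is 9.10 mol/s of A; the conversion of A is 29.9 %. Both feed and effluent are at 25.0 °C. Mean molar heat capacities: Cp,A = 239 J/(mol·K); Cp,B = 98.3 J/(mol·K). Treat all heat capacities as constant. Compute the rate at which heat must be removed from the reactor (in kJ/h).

Q_out = 567000 kJ/h

Extent of reaction ξ = 0.299 × 9.10 = 2.7209 mol/s
Reaction term: ξ·ΔH°_rxn = 2.7209 × -57.9 = -157.54 kJ/s
Q = ΔH = -157.54 kJ/s = -157.54 kW
Heat removed = 567140 kJ/h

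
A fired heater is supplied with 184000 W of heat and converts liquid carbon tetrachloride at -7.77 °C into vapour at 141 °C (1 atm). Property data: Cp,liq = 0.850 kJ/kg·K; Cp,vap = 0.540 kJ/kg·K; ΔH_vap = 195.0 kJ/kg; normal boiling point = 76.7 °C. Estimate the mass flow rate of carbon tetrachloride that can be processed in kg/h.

ṁ = 2200 kg/h

Δh = 0.850×(76.7−-7.77) + 195.0 + 0.540×(141−76.7) = 301.52 kJ/kg
Q = 184000 W = 184 kJ/s = 662400 kJ/h
ṁ = Q/Δh = 662400 / 301.52 = 2196.9 kg/h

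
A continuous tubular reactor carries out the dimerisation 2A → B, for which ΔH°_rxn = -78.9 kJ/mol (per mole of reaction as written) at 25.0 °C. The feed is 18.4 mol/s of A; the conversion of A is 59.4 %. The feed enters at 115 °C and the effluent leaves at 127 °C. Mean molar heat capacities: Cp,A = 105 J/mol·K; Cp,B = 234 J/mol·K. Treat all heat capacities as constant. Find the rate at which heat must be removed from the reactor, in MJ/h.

Extent of reaction ξ = 0.594 × 18.4 / 2 = 5.4648 mol/s
Reaction term: ξ·ΔH°_rxn = 5.4648 × -78.9 = -431.17 kJ/s
Sensible, feed 115→25 °C: -173.88 kJ/s
Outlet flows (mol/s): A 7.4704, B 5.4648
Sensible, products 25→127 °C: 210.44 kJ/s
Q = ΔH = -394.61 kJ/s = -394.61 kW
Heat removed = 1420.6 MJ/h

Q_out = 1420 MJ/h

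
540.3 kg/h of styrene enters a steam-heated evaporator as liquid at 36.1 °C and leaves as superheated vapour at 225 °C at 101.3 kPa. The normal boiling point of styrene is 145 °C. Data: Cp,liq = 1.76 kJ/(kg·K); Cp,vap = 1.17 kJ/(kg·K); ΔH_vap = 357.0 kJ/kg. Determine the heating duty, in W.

liquid 36.1→145 °C: 191.66 kJ/kg
vaporisation at 145 °C: 357 kJ/kg
vapour 145→225 °C: 93.6 kJ/kg
Δh = 191.66 + 357 + 93.6 = 642.26 kJ/kg
Q = ṁ·Δh = 540.3 kg/h × 642.26 kJ/kg = 347020 kJ/h
|Q| = 96.393 kW = 96393 W

Q = 96400 W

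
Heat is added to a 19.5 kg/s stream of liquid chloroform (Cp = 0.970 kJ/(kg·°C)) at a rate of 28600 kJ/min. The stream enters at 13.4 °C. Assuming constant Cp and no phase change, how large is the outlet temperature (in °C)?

T_out = 38.6 °C

Q = 28600 kJ/min = 476.67 kJ/s
ΔT = Q/(ṁ·Cp) = 476.67/(19.5×0.970) = 25.2 K
T_out = 13.4 + 25.2 = 38.6 °C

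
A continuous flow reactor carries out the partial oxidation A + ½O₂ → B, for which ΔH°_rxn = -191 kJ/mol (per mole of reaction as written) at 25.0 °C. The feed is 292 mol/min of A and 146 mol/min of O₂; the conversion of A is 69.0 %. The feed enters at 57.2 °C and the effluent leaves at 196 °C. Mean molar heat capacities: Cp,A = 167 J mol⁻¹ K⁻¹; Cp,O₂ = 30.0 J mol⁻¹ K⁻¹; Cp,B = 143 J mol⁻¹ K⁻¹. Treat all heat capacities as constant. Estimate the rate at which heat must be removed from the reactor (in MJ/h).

Extent of reaction ξ = 0.690 × 292 = 201.48 mol/min
Reaction term: ξ·ΔH°_rxn = 201.48 × -191 = -38483 kJ/min
Sensible, feed 57.2→25 °C: -1711.2 kJ/min
Outlet flows (mol/min): A 90.52, O₂ 45.26, B 201.48
Sensible, products 25→196 °C: 7744 kJ/min
Q = ΔH = -32450 kJ/min = -540.83 kW
Heat removed = 1947 MJ/h

Q_out = 1950 MJ/h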